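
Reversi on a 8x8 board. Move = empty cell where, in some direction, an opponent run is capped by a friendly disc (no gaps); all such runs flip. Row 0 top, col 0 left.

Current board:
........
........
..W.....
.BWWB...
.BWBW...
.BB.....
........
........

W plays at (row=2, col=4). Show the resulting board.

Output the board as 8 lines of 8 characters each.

Place W at (2,4); scan 8 dirs for brackets.
Dir NW: first cell '.' (not opp) -> no flip
Dir N: first cell '.' (not opp) -> no flip
Dir NE: first cell '.' (not opp) -> no flip
Dir W: first cell '.' (not opp) -> no flip
Dir E: first cell '.' (not opp) -> no flip
Dir SW: first cell 'W' (not opp) -> no flip
Dir S: opp run (3,4) capped by W -> flip
Dir SE: first cell '.' (not opp) -> no flip
All flips: (3,4)

Answer: ........
........
..W.W...
.BWWW...
.BWBW...
.BB.....
........
........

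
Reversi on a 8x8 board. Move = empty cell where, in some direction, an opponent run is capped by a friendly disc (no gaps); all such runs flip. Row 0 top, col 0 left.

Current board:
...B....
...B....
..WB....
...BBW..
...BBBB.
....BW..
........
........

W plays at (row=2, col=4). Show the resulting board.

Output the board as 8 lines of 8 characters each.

Answer: ...B....
...B....
..WWW...
...BBW..
...BBBB.
....BW..
........
........

Derivation:
Place W at (2,4); scan 8 dirs for brackets.
Dir NW: opp run (1,3), next='.' -> no flip
Dir N: first cell '.' (not opp) -> no flip
Dir NE: first cell '.' (not opp) -> no flip
Dir W: opp run (2,3) capped by W -> flip
Dir E: first cell '.' (not opp) -> no flip
Dir SW: opp run (3,3), next='.' -> no flip
Dir S: opp run (3,4) (4,4) (5,4), next='.' -> no flip
Dir SE: first cell 'W' (not opp) -> no flip
All flips: (2,3)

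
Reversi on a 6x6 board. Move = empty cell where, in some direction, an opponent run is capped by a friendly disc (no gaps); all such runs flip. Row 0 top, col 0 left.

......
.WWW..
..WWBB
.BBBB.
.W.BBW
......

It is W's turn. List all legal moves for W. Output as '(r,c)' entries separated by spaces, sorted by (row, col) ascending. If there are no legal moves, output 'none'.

(1,4): no bracket -> illegal
(1,5): no bracket -> illegal
(2,0): no bracket -> illegal
(2,1): flips 1 -> legal
(3,0): no bracket -> illegal
(3,5): flips 1 -> legal
(4,0): flips 1 -> legal
(4,2): flips 3 -> legal
(5,2): no bracket -> illegal
(5,3): flips 2 -> legal
(5,4): no bracket -> illegal
(5,5): flips 2 -> legal

Answer: (2,1) (3,5) (4,0) (4,2) (5,3) (5,5)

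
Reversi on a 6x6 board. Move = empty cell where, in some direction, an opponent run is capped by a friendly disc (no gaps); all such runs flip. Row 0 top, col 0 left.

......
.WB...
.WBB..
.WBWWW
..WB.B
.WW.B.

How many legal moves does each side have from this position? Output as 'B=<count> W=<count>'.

Answer: B=8 W=8

Derivation:
-- B to move --
(0,0): flips 1 -> legal
(0,1): no bracket -> illegal
(0,2): no bracket -> illegal
(1,0): flips 2 -> legal
(2,0): flips 1 -> legal
(2,4): no bracket -> illegal
(2,5): flips 2 -> legal
(3,0): flips 2 -> legal
(4,0): flips 1 -> legal
(4,1): flips 1 -> legal
(4,4): flips 1 -> legal
(5,0): no bracket -> illegal
(5,3): no bracket -> illegal
B mobility = 8
-- W to move --
(0,1): flips 2 -> legal
(0,2): flips 3 -> legal
(0,3): flips 1 -> legal
(1,3): flips 3 -> legal
(1,4): no bracket -> illegal
(2,4): flips 2 -> legal
(4,1): no bracket -> illegal
(4,4): flips 1 -> legal
(5,3): flips 1 -> legal
(5,5): flips 1 -> legal
W mobility = 8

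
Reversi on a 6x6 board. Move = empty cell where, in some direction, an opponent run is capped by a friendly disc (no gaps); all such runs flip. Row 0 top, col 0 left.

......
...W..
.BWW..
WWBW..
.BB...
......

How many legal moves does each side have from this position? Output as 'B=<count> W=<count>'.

-- B to move --
(0,2): no bracket -> illegal
(0,3): no bracket -> illegal
(0,4): no bracket -> illegal
(1,1): no bracket -> illegal
(1,2): flips 1 -> legal
(1,4): flips 1 -> legal
(2,0): flips 1 -> legal
(2,4): flips 3 -> legal
(3,4): flips 1 -> legal
(4,0): no bracket -> illegal
(4,3): no bracket -> illegal
(4,4): no bracket -> illegal
B mobility = 5
-- W to move --
(1,0): no bracket -> illegal
(1,1): flips 1 -> legal
(1,2): flips 1 -> legal
(2,0): flips 1 -> legal
(4,0): no bracket -> illegal
(4,3): no bracket -> illegal
(5,0): flips 2 -> legal
(5,1): flips 2 -> legal
(5,2): flips 3 -> legal
(5,3): flips 1 -> legal
W mobility = 7

Answer: B=5 W=7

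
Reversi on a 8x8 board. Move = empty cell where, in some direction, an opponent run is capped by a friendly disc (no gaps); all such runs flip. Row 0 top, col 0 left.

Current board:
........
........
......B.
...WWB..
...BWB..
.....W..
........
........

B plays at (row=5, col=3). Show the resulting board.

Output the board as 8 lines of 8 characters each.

Place B at (5,3); scan 8 dirs for brackets.
Dir NW: first cell '.' (not opp) -> no flip
Dir N: first cell 'B' (not opp) -> no flip
Dir NE: opp run (4,4) capped by B -> flip
Dir W: first cell '.' (not opp) -> no flip
Dir E: first cell '.' (not opp) -> no flip
Dir SW: first cell '.' (not opp) -> no flip
Dir S: first cell '.' (not opp) -> no flip
Dir SE: first cell '.' (not opp) -> no flip
All flips: (4,4)

Answer: ........
........
......B.
...WWB..
...BBB..
...B.W..
........
........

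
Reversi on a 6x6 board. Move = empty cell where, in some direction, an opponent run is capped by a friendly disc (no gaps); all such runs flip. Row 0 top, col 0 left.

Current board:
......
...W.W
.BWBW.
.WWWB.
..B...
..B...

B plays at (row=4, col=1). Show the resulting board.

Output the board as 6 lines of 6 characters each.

Answer: ......
...W.W
.BWBW.
.BBWB.
.BB...
..B...

Derivation:
Place B at (4,1); scan 8 dirs for brackets.
Dir NW: first cell '.' (not opp) -> no flip
Dir N: opp run (3,1) capped by B -> flip
Dir NE: opp run (3,2) capped by B -> flip
Dir W: first cell '.' (not opp) -> no flip
Dir E: first cell 'B' (not opp) -> no flip
Dir SW: first cell '.' (not opp) -> no flip
Dir S: first cell '.' (not opp) -> no flip
Dir SE: first cell 'B' (not opp) -> no flip
All flips: (3,1) (3,2)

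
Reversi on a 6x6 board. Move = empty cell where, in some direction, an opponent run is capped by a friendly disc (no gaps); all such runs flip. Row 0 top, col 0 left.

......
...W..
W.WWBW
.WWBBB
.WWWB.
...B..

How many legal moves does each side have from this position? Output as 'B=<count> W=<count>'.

Answer: B=10 W=3

Derivation:
-- B to move --
(0,2): flips 1 -> legal
(0,3): flips 2 -> legal
(0,4): no bracket -> illegal
(1,0): no bracket -> illegal
(1,1): flips 1 -> legal
(1,2): flips 1 -> legal
(1,4): no bracket -> illegal
(1,5): flips 1 -> legal
(2,1): flips 2 -> legal
(3,0): flips 2 -> legal
(4,0): flips 3 -> legal
(5,0): no bracket -> illegal
(5,1): flips 1 -> legal
(5,2): flips 1 -> legal
(5,4): no bracket -> illegal
B mobility = 10
-- W to move --
(1,4): no bracket -> illegal
(1,5): flips 2 -> legal
(4,5): flips 3 -> legal
(5,2): no bracket -> illegal
(5,4): no bracket -> illegal
(5,5): flips 2 -> legal
W mobility = 3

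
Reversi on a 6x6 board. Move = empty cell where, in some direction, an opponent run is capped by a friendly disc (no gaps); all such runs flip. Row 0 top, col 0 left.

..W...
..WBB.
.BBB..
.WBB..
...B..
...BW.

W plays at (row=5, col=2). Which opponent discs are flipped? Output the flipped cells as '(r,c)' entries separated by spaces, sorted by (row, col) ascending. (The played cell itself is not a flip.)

Answer: (5,3)

Derivation:
Dir NW: first cell '.' (not opp) -> no flip
Dir N: first cell '.' (not opp) -> no flip
Dir NE: opp run (4,3), next='.' -> no flip
Dir W: first cell '.' (not opp) -> no flip
Dir E: opp run (5,3) capped by W -> flip
Dir SW: edge -> no flip
Dir S: edge -> no flip
Dir SE: edge -> no flip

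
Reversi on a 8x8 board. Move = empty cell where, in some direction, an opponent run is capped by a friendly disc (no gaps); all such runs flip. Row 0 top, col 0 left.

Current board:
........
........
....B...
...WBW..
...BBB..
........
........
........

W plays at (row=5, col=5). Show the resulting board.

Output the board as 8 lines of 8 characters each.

Place W at (5,5); scan 8 dirs for brackets.
Dir NW: opp run (4,4) capped by W -> flip
Dir N: opp run (4,5) capped by W -> flip
Dir NE: first cell '.' (not opp) -> no flip
Dir W: first cell '.' (not opp) -> no flip
Dir E: first cell '.' (not opp) -> no flip
Dir SW: first cell '.' (not opp) -> no flip
Dir S: first cell '.' (not opp) -> no flip
Dir SE: first cell '.' (not opp) -> no flip
All flips: (4,4) (4,5)

Answer: ........
........
....B...
...WBW..
...BWW..
.....W..
........
........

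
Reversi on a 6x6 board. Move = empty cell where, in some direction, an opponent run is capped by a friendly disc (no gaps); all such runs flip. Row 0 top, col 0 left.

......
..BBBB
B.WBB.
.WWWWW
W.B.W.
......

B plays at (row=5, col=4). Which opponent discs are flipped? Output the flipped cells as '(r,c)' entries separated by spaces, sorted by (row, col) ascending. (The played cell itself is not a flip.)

Answer: (3,4) (4,4)

Derivation:
Dir NW: first cell '.' (not opp) -> no flip
Dir N: opp run (4,4) (3,4) capped by B -> flip
Dir NE: first cell '.' (not opp) -> no flip
Dir W: first cell '.' (not opp) -> no flip
Dir E: first cell '.' (not opp) -> no flip
Dir SW: edge -> no flip
Dir S: edge -> no flip
Dir SE: edge -> no flip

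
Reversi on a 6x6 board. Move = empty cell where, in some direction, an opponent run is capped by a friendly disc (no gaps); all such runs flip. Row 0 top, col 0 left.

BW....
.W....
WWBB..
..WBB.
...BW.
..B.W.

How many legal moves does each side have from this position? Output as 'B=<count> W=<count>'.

-- B to move --
(0,2): flips 1 -> legal
(1,0): flips 2 -> legal
(1,2): no bracket -> illegal
(3,0): no bracket -> illegal
(3,1): flips 1 -> legal
(3,5): no bracket -> illegal
(4,1): flips 1 -> legal
(4,2): flips 1 -> legal
(4,5): flips 1 -> legal
(5,3): no bracket -> illegal
(5,5): flips 1 -> legal
B mobility = 7
-- W to move --
(1,0): no bracket -> illegal
(1,2): flips 1 -> legal
(1,3): no bracket -> illegal
(1,4): flips 1 -> legal
(2,4): flips 3 -> legal
(2,5): no bracket -> illegal
(3,1): no bracket -> illegal
(3,5): flips 2 -> legal
(4,1): no bracket -> illegal
(4,2): flips 1 -> legal
(4,5): no bracket -> illegal
(5,1): no bracket -> illegal
(5,3): no bracket -> illegal
W mobility = 5

Answer: B=7 W=5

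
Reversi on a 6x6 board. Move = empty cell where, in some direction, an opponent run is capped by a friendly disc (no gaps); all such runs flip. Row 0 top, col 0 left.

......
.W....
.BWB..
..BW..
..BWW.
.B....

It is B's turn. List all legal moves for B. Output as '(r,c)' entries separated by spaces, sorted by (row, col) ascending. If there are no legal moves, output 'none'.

Answer: (0,1) (1,2) (2,4) (3,4) (4,5) (5,3) (5,4)

Derivation:
(0,0): no bracket -> illegal
(0,1): flips 1 -> legal
(0,2): no bracket -> illegal
(1,0): no bracket -> illegal
(1,2): flips 1 -> legal
(1,3): no bracket -> illegal
(2,0): no bracket -> illegal
(2,4): flips 1 -> legal
(3,1): no bracket -> illegal
(3,4): flips 1 -> legal
(3,5): no bracket -> illegal
(4,5): flips 2 -> legal
(5,2): no bracket -> illegal
(5,3): flips 2 -> legal
(5,4): flips 1 -> legal
(5,5): no bracket -> illegal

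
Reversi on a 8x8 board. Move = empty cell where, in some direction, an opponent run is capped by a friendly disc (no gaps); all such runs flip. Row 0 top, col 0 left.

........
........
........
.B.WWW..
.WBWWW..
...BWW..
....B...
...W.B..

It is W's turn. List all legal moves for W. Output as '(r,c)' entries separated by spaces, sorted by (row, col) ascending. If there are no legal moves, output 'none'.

(2,0): no bracket -> illegal
(2,1): flips 1 -> legal
(2,2): no bracket -> illegal
(3,0): no bracket -> illegal
(3,2): no bracket -> illegal
(4,0): no bracket -> illegal
(5,1): flips 1 -> legal
(5,2): flips 1 -> legal
(6,2): flips 1 -> legal
(6,3): flips 1 -> legal
(6,5): no bracket -> illegal
(6,6): no bracket -> illegal
(7,4): flips 1 -> legal
(7,6): no bracket -> illegal

Answer: (2,1) (5,1) (5,2) (6,2) (6,3) (7,4)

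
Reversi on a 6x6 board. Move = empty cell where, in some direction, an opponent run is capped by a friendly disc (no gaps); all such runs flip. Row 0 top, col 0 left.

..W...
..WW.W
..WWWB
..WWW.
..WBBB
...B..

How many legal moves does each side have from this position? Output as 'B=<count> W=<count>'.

-- B to move --
(0,1): flips 3 -> legal
(0,3): flips 3 -> legal
(0,4): no bracket -> illegal
(0,5): flips 1 -> legal
(1,1): flips 2 -> legal
(1,4): flips 2 -> legal
(2,1): flips 4 -> legal
(3,1): flips 1 -> legal
(3,5): no bracket -> illegal
(4,1): flips 1 -> legal
(5,1): no bracket -> illegal
(5,2): no bracket -> illegal
B mobility = 8
-- W to move --
(1,4): no bracket -> illegal
(3,5): flips 1 -> legal
(5,2): flips 1 -> legal
(5,4): flips 2 -> legal
(5,5): flips 1 -> legal
W mobility = 4

Answer: B=8 W=4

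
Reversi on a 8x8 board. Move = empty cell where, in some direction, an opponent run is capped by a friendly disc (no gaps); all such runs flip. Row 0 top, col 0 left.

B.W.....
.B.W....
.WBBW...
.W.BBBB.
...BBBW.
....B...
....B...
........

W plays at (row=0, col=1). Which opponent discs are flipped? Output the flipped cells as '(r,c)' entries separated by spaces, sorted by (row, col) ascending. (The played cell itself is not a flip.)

Dir NW: edge -> no flip
Dir N: edge -> no flip
Dir NE: edge -> no flip
Dir W: opp run (0,0), next=edge -> no flip
Dir E: first cell 'W' (not opp) -> no flip
Dir SW: first cell '.' (not opp) -> no flip
Dir S: opp run (1,1) capped by W -> flip
Dir SE: first cell '.' (not opp) -> no flip

Answer: (1,1)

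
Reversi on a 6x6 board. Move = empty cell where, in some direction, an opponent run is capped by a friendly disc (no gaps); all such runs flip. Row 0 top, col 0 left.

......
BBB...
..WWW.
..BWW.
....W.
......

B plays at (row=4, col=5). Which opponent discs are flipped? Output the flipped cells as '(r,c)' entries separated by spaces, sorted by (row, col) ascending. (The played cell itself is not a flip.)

Answer: (2,3) (3,4)

Derivation:
Dir NW: opp run (3,4) (2,3) capped by B -> flip
Dir N: first cell '.' (not opp) -> no flip
Dir NE: edge -> no flip
Dir W: opp run (4,4), next='.' -> no flip
Dir E: edge -> no flip
Dir SW: first cell '.' (not opp) -> no flip
Dir S: first cell '.' (not opp) -> no flip
Dir SE: edge -> no flip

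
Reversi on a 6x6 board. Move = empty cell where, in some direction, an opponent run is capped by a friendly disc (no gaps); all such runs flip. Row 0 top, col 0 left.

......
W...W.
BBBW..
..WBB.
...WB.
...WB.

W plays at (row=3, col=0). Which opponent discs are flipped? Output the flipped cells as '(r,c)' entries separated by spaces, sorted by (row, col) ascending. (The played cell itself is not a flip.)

Answer: (2,0)

Derivation:
Dir NW: edge -> no flip
Dir N: opp run (2,0) capped by W -> flip
Dir NE: opp run (2,1), next='.' -> no flip
Dir W: edge -> no flip
Dir E: first cell '.' (not opp) -> no flip
Dir SW: edge -> no flip
Dir S: first cell '.' (not opp) -> no flip
Dir SE: first cell '.' (not opp) -> no flip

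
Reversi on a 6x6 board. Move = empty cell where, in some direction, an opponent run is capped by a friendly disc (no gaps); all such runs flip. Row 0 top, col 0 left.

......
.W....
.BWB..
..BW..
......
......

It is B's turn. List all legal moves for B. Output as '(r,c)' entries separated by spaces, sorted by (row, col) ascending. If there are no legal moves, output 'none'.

Answer: (0,1) (1,2) (3,4) (4,3)

Derivation:
(0,0): no bracket -> illegal
(0,1): flips 1 -> legal
(0,2): no bracket -> illegal
(1,0): no bracket -> illegal
(1,2): flips 1 -> legal
(1,3): no bracket -> illegal
(2,0): no bracket -> illegal
(2,4): no bracket -> illegal
(3,1): no bracket -> illegal
(3,4): flips 1 -> legal
(4,2): no bracket -> illegal
(4,3): flips 1 -> legal
(4,4): no bracket -> illegal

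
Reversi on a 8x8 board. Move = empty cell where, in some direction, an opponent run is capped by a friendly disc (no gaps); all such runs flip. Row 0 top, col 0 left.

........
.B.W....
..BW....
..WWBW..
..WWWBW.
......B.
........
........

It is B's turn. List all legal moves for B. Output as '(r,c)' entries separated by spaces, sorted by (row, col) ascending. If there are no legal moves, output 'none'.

(0,2): no bracket -> illegal
(0,3): no bracket -> illegal
(0,4): flips 1 -> legal
(1,2): flips 1 -> legal
(1,4): no bracket -> illegal
(2,1): no bracket -> illegal
(2,4): flips 1 -> legal
(2,5): flips 1 -> legal
(2,6): no bracket -> illegal
(3,1): flips 2 -> legal
(3,6): flips 2 -> legal
(3,7): no bracket -> illegal
(4,1): flips 3 -> legal
(4,7): flips 1 -> legal
(5,1): no bracket -> illegal
(5,2): flips 3 -> legal
(5,3): no bracket -> illegal
(5,4): flips 1 -> legal
(5,5): flips 2 -> legal
(5,7): no bracket -> illegal

Answer: (0,4) (1,2) (2,4) (2,5) (3,1) (3,6) (4,1) (4,7) (5,2) (5,4) (5,5)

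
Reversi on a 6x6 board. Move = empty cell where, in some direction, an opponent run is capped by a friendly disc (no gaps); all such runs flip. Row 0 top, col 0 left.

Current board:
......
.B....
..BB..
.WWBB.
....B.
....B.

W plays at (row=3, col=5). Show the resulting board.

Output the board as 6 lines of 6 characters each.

Place W at (3,5); scan 8 dirs for brackets.
Dir NW: first cell '.' (not opp) -> no flip
Dir N: first cell '.' (not opp) -> no flip
Dir NE: edge -> no flip
Dir W: opp run (3,4) (3,3) capped by W -> flip
Dir E: edge -> no flip
Dir SW: opp run (4,4), next='.' -> no flip
Dir S: first cell '.' (not opp) -> no flip
Dir SE: edge -> no flip
All flips: (3,3) (3,4)

Answer: ......
.B....
..BB..
.WWWWW
....B.
....B.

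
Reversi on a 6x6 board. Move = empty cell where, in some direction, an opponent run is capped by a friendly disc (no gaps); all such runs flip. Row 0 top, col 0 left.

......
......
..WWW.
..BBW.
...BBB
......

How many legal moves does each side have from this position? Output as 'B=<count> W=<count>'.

Answer: B=7 W=7

Derivation:
-- B to move --
(1,1): flips 1 -> legal
(1,2): flips 3 -> legal
(1,3): flips 1 -> legal
(1,4): flips 3 -> legal
(1,5): flips 1 -> legal
(2,1): no bracket -> illegal
(2,5): flips 1 -> legal
(3,1): no bracket -> illegal
(3,5): flips 1 -> legal
B mobility = 7
-- W to move --
(2,1): no bracket -> illegal
(3,1): flips 2 -> legal
(3,5): no bracket -> illegal
(4,1): flips 1 -> legal
(4,2): flips 2 -> legal
(5,2): flips 1 -> legal
(5,3): flips 2 -> legal
(5,4): flips 1 -> legal
(5,5): flips 2 -> legal
W mobility = 7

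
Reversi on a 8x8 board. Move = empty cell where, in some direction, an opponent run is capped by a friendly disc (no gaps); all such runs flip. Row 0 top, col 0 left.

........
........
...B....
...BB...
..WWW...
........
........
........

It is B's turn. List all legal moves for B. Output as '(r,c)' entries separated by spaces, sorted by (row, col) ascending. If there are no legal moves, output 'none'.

(3,1): no bracket -> illegal
(3,2): no bracket -> illegal
(3,5): no bracket -> illegal
(4,1): no bracket -> illegal
(4,5): no bracket -> illegal
(5,1): flips 1 -> legal
(5,2): flips 1 -> legal
(5,3): flips 1 -> legal
(5,4): flips 1 -> legal
(5,5): flips 1 -> legal

Answer: (5,1) (5,2) (5,3) (5,4) (5,5)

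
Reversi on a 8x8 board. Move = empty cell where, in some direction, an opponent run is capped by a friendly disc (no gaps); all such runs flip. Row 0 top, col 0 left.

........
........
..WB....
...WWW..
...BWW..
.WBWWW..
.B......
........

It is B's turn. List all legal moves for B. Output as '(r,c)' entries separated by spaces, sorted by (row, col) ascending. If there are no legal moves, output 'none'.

(1,1): no bracket -> illegal
(1,2): no bracket -> illegal
(1,3): no bracket -> illegal
(2,1): flips 1 -> legal
(2,4): no bracket -> illegal
(2,5): flips 1 -> legal
(2,6): no bracket -> illegal
(3,1): no bracket -> illegal
(3,2): no bracket -> illegal
(3,6): no bracket -> illegal
(4,0): no bracket -> illegal
(4,1): flips 1 -> legal
(4,2): no bracket -> illegal
(4,6): flips 2 -> legal
(5,0): flips 1 -> legal
(5,6): flips 5 -> legal
(6,0): no bracket -> illegal
(6,2): no bracket -> illegal
(6,3): flips 1 -> legal
(6,4): no bracket -> illegal
(6,5): flips 1 -> legal
(6,6): no bracket -> illegal

Answer: (2,1) (2,5) (4,1) (4,6) (5,0) (5,6) (6,3) (6,5)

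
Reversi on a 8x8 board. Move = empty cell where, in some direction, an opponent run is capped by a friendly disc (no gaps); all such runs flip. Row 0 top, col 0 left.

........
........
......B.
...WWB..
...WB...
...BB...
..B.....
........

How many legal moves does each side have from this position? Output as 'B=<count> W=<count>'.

-- B to move --
(2,2): flips 1 -> legal
(2,3): flips 2 -> legal
(2,4): flips 1 -> legal
(2,5): no bracket -> illegal
(3,2): flips 3 -> legal
(4,2): flips 1 -> legal
(4,5): no bracket -> illegal
(5,2): no bracket -> illegal
B mobility = 5
-- W to move --
(1,5): no bracket -> illegal
(1,6): no bracket -> illegal
(1,7): no bracket -> illegal
(2,4): no bracket -> illegal
(2,5): no bracket -> illegal
(2,7): no bracket -> illegal
(3,6): flips 1 -> legal
(3,7): no bracket -> illegal
(4,2): no bracket -> illegal
(4,5): flips 1 -> legal
(4,6): no bracket -> illegal
(5,1): no bracket -> illegal
(5,2): no bracket -> illegal
(5,5): flips 1 -> legal
(6,1): no bracket -> illegal
(6,3): flips 1 -> legal
(6,4): flips 2 -> legal
(6,5): flips 1 -> legal
(7,1): no bracket -> illegal
(7,2): no bracket -> illegal
(7,3): no bracket -> illegal
W mobility = 6

Answer: B=5 W=6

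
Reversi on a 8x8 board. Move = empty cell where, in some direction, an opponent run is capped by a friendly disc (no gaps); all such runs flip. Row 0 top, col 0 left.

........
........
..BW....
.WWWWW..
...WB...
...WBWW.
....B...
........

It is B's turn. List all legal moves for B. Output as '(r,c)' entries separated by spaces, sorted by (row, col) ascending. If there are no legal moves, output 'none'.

(1,2): no bracket -> illegal
(1,3): no bracket -> illegal
(1,4): no bracket -> illegal
(2,0): no bracket -> illegal
(2,1): flips 2 -> legal
(2,4): flips 2 -> legal
(2,5): no bracket -> illegal
(2,6): flips 1 -> legal
(3,0): no bracket -> illegal
(3,6): no bracket -> illegal
(4,0): flips 1 -> legal
(4,1): no bracket -> illegal
(4,2): flips 3 -> legal
(4,5): no bracket -> illegal
(4,6): flips 1 -> legal
(4,7): no bracket -> illegal
(5,2): flips 1 -> legal
(5,7): flips 2 -> legal
(6,2): flips 1 -> legal
(6,3): no bracket -> illegal
(6,5): no bracket -> illegal
(6,6): flips 1 -> legal
(6,7): no bracket -> illegal

Answer: (2,1) (2,4) (2,6) (4,0) (4,2) (4,6) (5,2) (5,7) (6,2) (6,6)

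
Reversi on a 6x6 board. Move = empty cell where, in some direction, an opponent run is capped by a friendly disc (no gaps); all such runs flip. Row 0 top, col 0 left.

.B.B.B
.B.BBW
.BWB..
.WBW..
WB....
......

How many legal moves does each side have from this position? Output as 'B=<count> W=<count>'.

Answer: B=6 W=7

Derivation:
-- B to move --
(0,4): no bracket -> illegal
(1,2): flips 1 -> legal
(2,0): no bracket -> illegal
(2,4): no bracket -> illegal
(2,5): flips 1 -> legal
(3,0): flips 1 -> legal
(3,4): flips 1 -> legal
(4,2): no bracket -> illegal
(4,3): flips 1 -> legal
(4,4): flips 2 -> legal
(5,0): no bracket -> illegal
(5,1): no bracket -> illegal
B mobility = 6
-- W to move --
(0,0): flips 1 -> legal
(0,2): no bracket -> illegal
(0,4): flips 1 -> legal
(1,0): no bracket -> illegal
(1,2): flips 2 -> legal
(2,0): flips 1 -> legal
(2,4): flips 1 -> legal
(2,5): no bracket -> illegal
(3,0): no bracket -> illegal
(3,4): no bracket -> illegal
(4,2): flips 2 -> legal
(4,3): no bracket -> illegal
(5,0): no bracket -> illegal
(5,1): flips 1 -> legal
(5,2): no bracket -> illegal
W mobility = 7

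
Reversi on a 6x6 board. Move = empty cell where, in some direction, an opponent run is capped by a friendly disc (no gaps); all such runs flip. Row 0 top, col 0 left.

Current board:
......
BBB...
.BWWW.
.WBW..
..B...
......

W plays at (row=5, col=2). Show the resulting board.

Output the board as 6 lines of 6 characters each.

Place W at (5,2); scan 8 dirs for brackets.
Dir NW: first cell '.' (not opp) -> no flip
Dir N: opp run (4,2) (3,2) capped by W -> flip
Dir NE: first cell '.' (not opp) -> no flip
Dir W: first cell '.' (not opp) -> no flip
Dir E: first cell '.' (not opp) -> no flip
Dir SW: edge -> no flip
Dir S: edge -> no flip
Dir SE: edge -> no flip
All flips: (3,2) (4,2)

Answer: ......
BBB...
.BWWW.
.WWW..
..W...
..W...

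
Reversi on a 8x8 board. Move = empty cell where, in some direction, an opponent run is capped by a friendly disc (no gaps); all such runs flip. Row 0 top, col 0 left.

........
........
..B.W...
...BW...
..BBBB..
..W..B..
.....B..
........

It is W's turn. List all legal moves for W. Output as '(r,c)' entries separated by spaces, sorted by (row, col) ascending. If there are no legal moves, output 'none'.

(1,1): no bracket -> illegal
(1,2): no bracket -> illegal
(1,3): no bracket -> illegal
(2,1): no bracket -> illegal
(2,3): no bracket -> illegal
(3,1): no bracket -> illegal
(3,2): flips 2 -> legal
(3,5): no bracket -> illegal
(3,6): no bracket -> illegal
(4,1): no bracket -> illegal
(4,6): no bracket -> illegal
(5,1): flips 2 -> legal
(5,3): no bracket -> illegal
(5,4): flips 1 -> legal
(5,6): flips 1 -> legal
(6,4): no bracket -> illegal
(6,6): no bracket -> illegal
(7,4): no bracket -> illegal
(7,5): no bracket -> illegal
(7,6): no bracket -> illegal

Answer: (3,2) (5,1) (5,4) (5,6)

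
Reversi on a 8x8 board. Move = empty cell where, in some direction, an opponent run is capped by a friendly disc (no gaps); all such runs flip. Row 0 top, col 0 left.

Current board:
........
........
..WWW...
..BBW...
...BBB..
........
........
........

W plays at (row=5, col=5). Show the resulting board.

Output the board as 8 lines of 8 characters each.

Place W at (5,5); scan 8 dirs for brackets.
Dir NW: opp run (4,4) (3,3) capped by W -> flip
Dir N: opp run (4,5), next='.' -> no flip
Dir NE: first cell '.' (not opp) -> no flip
Dir W: first cell '.' (not opp) -> no flip
Dir E: first cell '.' (not opp) -> no flip
Dir SW: first cell '.' (not opp) -> no flip
Dir S: first cell '.' (not opp) -> no flip
Dir SE: first cell '.' (not opp) -> no flip
All flips: (3,3) (4,4)

Answer: ........
........
..WWW...
..BWW...
...BWB..
.....W..
........
........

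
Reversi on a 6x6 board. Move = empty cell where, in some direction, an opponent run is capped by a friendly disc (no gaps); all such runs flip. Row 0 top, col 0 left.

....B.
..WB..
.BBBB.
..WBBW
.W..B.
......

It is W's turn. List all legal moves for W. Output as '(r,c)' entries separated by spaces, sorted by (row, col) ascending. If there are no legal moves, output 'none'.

Answer: (0,2) (1,0) (1,4) (3,0) (4,5) (5,3)

Derivation:
(0,2): flips 2 -> legal
(0,3): no bracket -> illegal
(0,5): no bracket -> illegal
(1,0): flips 1 -> legal
(1,1): no bracket -> illegal
(1,4): flips 2 -> legal
(1,5): no bracket -> illegal
(2,0): no bracket -> illegal
(2,5): no bracket -> illegal
(3,0): flips 1 -> legal
(3,1): no bracket -> illegal
(4,2): no bracket -> illegal
(4,3): no bracket -> illegal
(4,5): flips 2 -> legal
(5,3): flips 1 -> legal
(5,4): no bracket -> illegal
(5,5): no bracket -> illegal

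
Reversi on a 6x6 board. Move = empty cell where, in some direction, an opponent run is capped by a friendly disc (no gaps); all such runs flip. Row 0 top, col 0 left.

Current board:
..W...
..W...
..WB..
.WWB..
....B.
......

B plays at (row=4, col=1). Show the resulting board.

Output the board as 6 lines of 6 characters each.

Answer: ..W...
..W...
..WB..
.WBB..
.B..B.
......

Derivation:
Place B at (4,1); scan 8 dirs for brackets.
Dir NW: first cell '.' (not opp) -> no flip
Dir N: opp run (3,1), next='.' -> no flip
Dir NE: opp run (3,2) capped by B -> flip
Dir W: first cell '.' (not opp) -> no flip
Dir E: first cell '.' (not opp) -> no flip
Dir SW: first cell '.' (not opp) -> no flip
Dir S: first cell '.' (not opp) -> no flip
Dir SE: first cell '.' (not opp) -> no flip
All flips: (3,2)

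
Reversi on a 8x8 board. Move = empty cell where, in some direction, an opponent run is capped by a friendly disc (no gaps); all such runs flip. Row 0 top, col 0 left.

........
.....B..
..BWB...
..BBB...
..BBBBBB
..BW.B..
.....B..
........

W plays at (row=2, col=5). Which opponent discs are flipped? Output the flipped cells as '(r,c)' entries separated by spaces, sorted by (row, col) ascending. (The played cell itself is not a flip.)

Answer: (2,4)

Derivation:
Dir NW: first cell '.' (not opp) -> no flip
Dir N: opp run (1,5), next='.' -> no flip
Dir NE: first cell '.' (not opp) -> no flip
Dir W: opp run (2,4) capped by W -> flip
Dir E: first cell '.' (not opp) -> no flip
Dir SW: opp run (3,4) (4,3) (5,2), next='.' -> no flip
Dir S: first cell '.' (not opp) -> no flip
Dir SE: first cell '.' (not opp) -> no flip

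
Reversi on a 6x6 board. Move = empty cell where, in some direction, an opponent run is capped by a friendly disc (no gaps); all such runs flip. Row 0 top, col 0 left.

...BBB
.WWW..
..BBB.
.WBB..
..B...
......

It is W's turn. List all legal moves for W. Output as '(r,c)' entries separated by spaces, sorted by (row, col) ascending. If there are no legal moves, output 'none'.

Answer: (3,4) (3,5) (4,3) (4,4) (5,2) (5,3)

Derivation:
(0,2): no bracket -> illegal
(1,4): no bracket -> illegal
(1,5): no bracket -> illegal
(2,1): no bracket -> illegal
(2,5): no bracket -> illegal
(3,4): flips 3 -> legal
(3,5): flips 1 -> legal
(4,1): no bracket -> illegal
(4,3): flips 2 -> legal
(4,4): flips 2 -> legal
(5,1): no bracket -> illegal
(5,2): flips 3 -> legal
(5,3): flips 1 -> legal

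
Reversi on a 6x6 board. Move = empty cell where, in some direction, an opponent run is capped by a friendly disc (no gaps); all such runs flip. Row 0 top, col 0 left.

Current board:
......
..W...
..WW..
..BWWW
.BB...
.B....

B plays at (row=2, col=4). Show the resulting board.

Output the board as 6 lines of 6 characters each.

Place B at (2,4); scan 8 dirs for brackets.
Dir NW: first cell '.' (not opp) -> no flip
Dir N: first cell '.' (not opp) -> no flip
Dir NE: first cell '.' (not opp) -> no flip
Dir W: opp run (2,3) (2,2), next='.' -> no flip
Dir E: first cell '.' (not opp) -> no flip
Dir SW: opp run (3,3) capped by B -> flip
Dir S: opp run (3,4), next='.' -> no flip
Dir SE: opp run (3,5), next=edge -> no flip
All flips: (3,3)

Answer: ......
..W...
..WWB.
..BBWW
.BB...
.B....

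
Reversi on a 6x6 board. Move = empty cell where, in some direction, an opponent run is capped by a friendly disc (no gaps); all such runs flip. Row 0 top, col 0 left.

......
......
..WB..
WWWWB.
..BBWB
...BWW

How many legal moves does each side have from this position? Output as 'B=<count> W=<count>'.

-- B to move --
(1,1): no bracket -> illegal
(1,2): flips 2 -> legal
(1,3): no bracket -> illegal
(2,0): flips 1 -> legal
(2,1): flips 2 -> legal
(2,4): flips 1 -> legal
(3,5): flips 1 -> legal
(4,0): no bracket -> illegal
(4,1): flips 1 -> legal
B mobility = 6
-- W to move --
(1,2): no bracket -> illegal
(1,3): flips 1 -> legal
(1,4): flips 1 -> legal
(2,4): flips 2 -> legal
(2,5): no bracket -> illegal
(3,5): flips 2 -> legal
(4,1): flips 2 -> legal
(5,1): flips 1 -> legal
(5,2): flips 2 -> legal
W mobility = 7

Answer: B=6 W=7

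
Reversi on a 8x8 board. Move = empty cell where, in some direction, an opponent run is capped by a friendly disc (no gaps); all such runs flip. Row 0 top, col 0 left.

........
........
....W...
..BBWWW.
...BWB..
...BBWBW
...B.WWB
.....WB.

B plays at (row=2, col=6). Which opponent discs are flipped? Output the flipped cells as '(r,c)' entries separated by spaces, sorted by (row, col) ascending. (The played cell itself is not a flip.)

Dir NW: first cell '.' (not opp) -> no flip
Dir N: first cell '.' (not opp) -> no flip
Dir NE: first cell '.' (not opp) -> no flip
Dir W: first cell '.' (not opp) -> no flip
Dir E: first cell '.' (not opp) -> no flip
Dir SW: opp run (3,5) (4,4) capped by B -> flip
Dir S: opp run (3,6), next='.' -> no flip
Dir SE: first cell '.' (not opp) -> no flip

Answer: (3,5) (4,4)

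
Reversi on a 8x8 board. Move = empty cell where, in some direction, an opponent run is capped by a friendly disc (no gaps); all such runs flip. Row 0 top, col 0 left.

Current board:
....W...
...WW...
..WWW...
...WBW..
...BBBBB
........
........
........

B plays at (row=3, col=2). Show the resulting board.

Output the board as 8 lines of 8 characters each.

Answer: ....W...
...WW...
..WWW...
..BBBW..
...BBBBB
........
........
........

Derivation:
Place B at (3,2); scan 8 dirs for brackets.
Dir NW: first cell '.' (not opp) -> no flip
Dir N: opp run (2,2), next='.' -> no flip
Dir NE: opp run (2,3) (1,4), next='.' -> no flip
Dir W: first cell '.' (not opp) -> no flip
Dir E: opp run (3,3) capped by B -> flip
Dir SW: first cell '.' (not opp) -> no flip
Dir S: first cell '.' (not opp) -> no flip
Dir SE: first cell 'B' (not opp) -> no flip
All flips: (3,3)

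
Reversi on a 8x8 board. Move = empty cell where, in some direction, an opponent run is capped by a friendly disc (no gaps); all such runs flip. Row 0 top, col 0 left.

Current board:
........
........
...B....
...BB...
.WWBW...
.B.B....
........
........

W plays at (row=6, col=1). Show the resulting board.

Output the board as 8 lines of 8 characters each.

Answer: ........
........
...B....
...BB...
.WWBW...
.W.B....
.W......
........

Derivation:
Place W at (6,1); scan 8 dirs for brackets.
Dir NW: first cell '.' (not opp) -> no flip
Dir N: opp run (5,1) capped by W -> flip
Dir NE: first cell '.' (not opp) -> no flip
Dir W: first cell '.' (not opp) -> no flip
Dir E: first cell '.' (not opp) -> no flip
Dir SW: first cell '.' (not opp) -> no flip
Dir S: first cell '.' (not opp) -> no flip
Dir SE: first cell '.' (not opp) -> no flip
All flips: (5,1)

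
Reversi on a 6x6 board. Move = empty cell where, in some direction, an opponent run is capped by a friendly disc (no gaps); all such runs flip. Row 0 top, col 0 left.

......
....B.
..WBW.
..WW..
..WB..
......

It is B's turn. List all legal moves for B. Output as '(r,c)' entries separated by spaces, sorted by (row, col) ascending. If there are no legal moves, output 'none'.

Answer: (2,1) (2,5) (3,4) (4,1)

Derivation:
(1,1): no bracket -> illegal
(1,2): no bracket -> illegal
(1,3): no bracket -> illegal
(1,5): no bracket -> illegal
(2,1): flips 2 -> legal
(2,5): flips 1 -> legal
(3,1): no bracket -> illegal
(3,4): flips 1 -> legal
(3,5): no bracket -> illegal
(4,1): flips 2 -> legal
(4,4): no bracket -> illegal
(5,1): no bracket -> illegal
(5,2): no bracket -> illegal
(5,3): no bracket -> illegal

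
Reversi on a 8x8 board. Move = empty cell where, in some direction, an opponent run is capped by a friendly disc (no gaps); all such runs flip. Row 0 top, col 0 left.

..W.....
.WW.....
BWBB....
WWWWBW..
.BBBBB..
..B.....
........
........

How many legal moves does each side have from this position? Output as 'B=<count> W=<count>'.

-- B to move --
(0,0): flips 1 -> legal
(0,1): flips 4 -> legal
(0,3): no bracket -> illegal
(1,0): flips 2 -> legal
(1,3): no bracket -> illegal
(2,4): flips 1 -> legal
(2,5): flips 1 -> legal
(2,6): flips 1 -> legal
(3,6): flips 1 -> legal
(4,0): flips 2 -> legal
(4,6): no bracket -> illegal
B mobility = 8
-- W to move --
(1,0): flips 1 -> legal
(1,3): flips 2 -> legal
(1,4): flips 1 -> legal
(2,4): flips 2 -> legal
(2,5): no bracket -> illegal
(3,6): no bracket -> illegal
(4,0): no bracket -> illegal
(4,6): no bracket -> illegal
(5,0): flips 1 -> legal
(5,1): flips 2 -> legal
(5,3): flips 3 -> legal
(5,4): flips 1 -> legal
(5,5): flips 2 -> legal
(5,6): flips 3 -> legal
(6,1): no bracket -> illegal
(6,2): flips 2 -> legal
(6,3): flips 2 -> legal
W mobility = 12

Answer: B=8 W=12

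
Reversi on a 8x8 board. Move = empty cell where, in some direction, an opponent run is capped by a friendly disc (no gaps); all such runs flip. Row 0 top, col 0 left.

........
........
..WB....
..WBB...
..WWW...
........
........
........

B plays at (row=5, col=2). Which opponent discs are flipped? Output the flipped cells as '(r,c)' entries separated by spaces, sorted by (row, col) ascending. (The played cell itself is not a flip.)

Answer: (4,3)

Derivation:
Dir NW: first cell '.' (not opp) -> no flip
Dir N: opp run (4,2) (3,2) (2,2), next='.' -> no flip
Dir NE: opp run (4,3) capped by B -> flip
Dir W: first cell '.' (not opp) -> no flip
Dir E: first cell '.' (not opp) -> no flip
Dir SW: first cell '.' (not opp) -> no flip
Dir S: first cell '.' (not opp) -> no flip
Dir SE: first cell '.' (not opp) -> no flip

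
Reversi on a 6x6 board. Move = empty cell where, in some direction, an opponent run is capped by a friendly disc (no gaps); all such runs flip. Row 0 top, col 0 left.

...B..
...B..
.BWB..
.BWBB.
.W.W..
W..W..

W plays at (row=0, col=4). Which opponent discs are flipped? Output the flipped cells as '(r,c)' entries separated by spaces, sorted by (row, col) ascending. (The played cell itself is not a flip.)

Answer: (1,3)

Derivation:
Dir NW: edge -> no flip
Dir N: edge -> no flip
Dir NE: edge -> no flip
Dir W: opp run (0,3), next='.' -> no flip
Dir E: first cell '.' (not opp) -> no flip
Dir SW: opp run (1,3) capped by W -> flip
Dir S: first cell '.' (not opp) -> no flip
Dir SE: first cell '.' (not opp) -> no flip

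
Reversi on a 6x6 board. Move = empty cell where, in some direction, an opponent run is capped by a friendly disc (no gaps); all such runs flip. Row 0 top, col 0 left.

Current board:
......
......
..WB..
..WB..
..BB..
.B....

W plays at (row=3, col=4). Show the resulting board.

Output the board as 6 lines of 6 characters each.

Answer: ......
......
..WB..
..WWW.
..BB..
.B....

Derivation:
Place W at (3,4); scan 8 dirs for brackets.
Dir NW: opp run (2,3), next='.' -> no flip
Dir N: first cell '.' (not opp) -> no flip
Dir NE: first cell '.' (not opp) -> no flip
Dir W: opp run (3,3) capped by W -> flip
Dir E: first cell '.' (not opp) -> no flip
Dir SW: opp run (4,3), next='.' -> no flip
Dir S: first cell '.' (not opp) -> no flip
Dir SE: first cell '.' (not opp) -> no flip
All flips: (3,3)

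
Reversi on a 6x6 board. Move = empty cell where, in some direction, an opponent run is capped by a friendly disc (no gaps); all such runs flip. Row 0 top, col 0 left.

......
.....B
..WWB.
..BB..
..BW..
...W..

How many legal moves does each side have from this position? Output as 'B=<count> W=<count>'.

Answer: B=7 W=6

Derivation:
-- B to move --
(1,1): flips 1 -> legal
(1,2): flips 1 -> legal
(1,3): flips 1 -> legal
(1,4): flips 1 -> legal
(2,1): flips 2 -> legal
(3,1): no bracket -> illegal
(3,4): no bracket -> illegal
(4,4): flips 1 -> legal
(5,2): no bracket -> illegal
(5,4): flips 1 -> legal
B mobility = 7
-- W to move --
(0,4): no bracket -> illegal
(0,5): no bracket -> illegal
(1,3): no bracket -> illegal
(1,4): no bracket -> illegal
(2,1): flips 1 -> legal
(2,5): flips 1 -> legal
(3,1): flips 1 -> legal
(3,4): no bracket -> illegal
(3,5): no bracket -> illegal
(4,1): flips 2 -> legal
(4,4): flips 1 -> legal
(5,1): no bracket -> illegal
(5,2): flips 2 -> legal
W mobility = 6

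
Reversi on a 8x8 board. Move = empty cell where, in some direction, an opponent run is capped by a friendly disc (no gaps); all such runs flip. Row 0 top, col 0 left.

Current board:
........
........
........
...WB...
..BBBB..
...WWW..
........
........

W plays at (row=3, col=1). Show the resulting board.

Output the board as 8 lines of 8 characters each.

Place W at (3,1); scan 8 dirs for brackets.
Dir NW: first cell '.' (not opp) -> no flip
Dir N: first cell '.' (not opp) -> no flip
Dir NE: first cell '.' (not opp) -> no flip
Dir W: first cell '.' (not opp) -> no flip
Dir E: first cell '.' (not opp) -> no flip
Dir SW: first cell '.' (not opp) -> no flip
Dir S: first cell '.' (not opp) -> no flip
Dir SE: opp run (4,2) capped by W -> flip
All flips: (4,2)

Answer: ........
........
........
.W.WB...
..WBBB..
...WWW..
........
........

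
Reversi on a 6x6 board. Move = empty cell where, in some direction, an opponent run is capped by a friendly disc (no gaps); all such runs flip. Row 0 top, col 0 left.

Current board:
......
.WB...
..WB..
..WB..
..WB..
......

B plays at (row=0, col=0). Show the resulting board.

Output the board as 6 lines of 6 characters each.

Answer: B.....
.BB...
..BB..
..WB..
..WB..
......

Derivation:
Place B at (0,0); scan 8 dirs for brackets.
Dir NW: edge -> no flip
Dir N: edge -> no flip
Dir NE: edge -> no flip
Dir W: edge -> no flip
Dir E: first cell '.' (not opp) -> no flip
Dir SW: edge -> no flip
Dir S: first cell '.' (not opp) -> no flip
Dir SE: opp run (1,1) (2,2) capped by B -> flip
All flips: (1,1) (2,2)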